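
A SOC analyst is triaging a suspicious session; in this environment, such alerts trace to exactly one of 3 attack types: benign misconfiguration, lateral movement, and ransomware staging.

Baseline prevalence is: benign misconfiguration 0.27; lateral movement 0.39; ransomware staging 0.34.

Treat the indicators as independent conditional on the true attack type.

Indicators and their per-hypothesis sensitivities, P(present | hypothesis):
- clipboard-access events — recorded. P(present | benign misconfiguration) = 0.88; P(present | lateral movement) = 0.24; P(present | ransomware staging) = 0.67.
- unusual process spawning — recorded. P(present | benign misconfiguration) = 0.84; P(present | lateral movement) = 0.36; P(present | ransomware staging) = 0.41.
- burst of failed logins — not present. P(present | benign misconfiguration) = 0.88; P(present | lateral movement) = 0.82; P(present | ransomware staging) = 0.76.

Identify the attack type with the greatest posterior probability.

benign misconfiguration

For each hypothesis, the unnormalized posterior weight is prior × product of the indicator likelihoods (using 1 − P(present | H) for each absent indicator):
  benign misconfiguration: 0.27 × 0.88 × 0.84 × (1 − 0.88) = 0.02395
  lateral movement: 0.39 × 0.24 × 0.36 × (1 − 0.82) = 0.0060653
  ransomware staging: 0.34 × 0.67 × 0.41 × (1 − 0.76) = 0.022416
The unnormalized weights sum to 0.052431.
P(benign misconfiguration | evidence) ≈ 0.02395 / 0.052431 ≈ 0.457
P(lateral movement | evidence) ≈ 0.0060653 / 0.052431 ≈ 0.116
P(ransomware staging | evidence) ≈ 0.022416 / 0.052431 ≈ 0.428
The largest is 0.457, so benign misconfiguration is most probable.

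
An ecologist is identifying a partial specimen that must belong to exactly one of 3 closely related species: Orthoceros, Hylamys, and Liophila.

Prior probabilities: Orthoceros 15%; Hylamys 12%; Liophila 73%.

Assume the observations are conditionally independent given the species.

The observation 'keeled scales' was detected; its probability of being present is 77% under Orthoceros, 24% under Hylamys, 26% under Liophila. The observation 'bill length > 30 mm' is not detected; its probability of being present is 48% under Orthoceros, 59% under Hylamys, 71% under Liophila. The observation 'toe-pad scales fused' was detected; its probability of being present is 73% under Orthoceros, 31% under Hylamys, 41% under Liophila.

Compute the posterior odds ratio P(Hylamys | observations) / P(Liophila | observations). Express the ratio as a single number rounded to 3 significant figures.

0.162

The normalizing constant cancels in an odds ratio, so compute prior × likelihood for the two hypotheses only (using 1 − P(present | H) for each absent observation):
  Hylamys: 0.12 × 0.24 × (1 − 0.59) × 0.31 = 0.0036605
  Liophila: 0.73 × 0.26 × (1 − 0.71) × 0.41 = 0.022567
Posterior odds = 0.0036605 / 0.022567 ≈ 0.162.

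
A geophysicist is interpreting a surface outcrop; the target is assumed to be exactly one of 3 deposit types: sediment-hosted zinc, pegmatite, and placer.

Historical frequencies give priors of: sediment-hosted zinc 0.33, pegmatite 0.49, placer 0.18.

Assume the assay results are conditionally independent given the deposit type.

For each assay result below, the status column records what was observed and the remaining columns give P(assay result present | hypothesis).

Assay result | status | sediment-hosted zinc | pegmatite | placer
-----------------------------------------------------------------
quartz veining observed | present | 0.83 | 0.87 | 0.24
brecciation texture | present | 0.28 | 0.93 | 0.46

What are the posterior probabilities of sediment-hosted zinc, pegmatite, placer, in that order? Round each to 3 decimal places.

For each hypothesis, the unnormalized posterior weight is prior × product of the assay result likelihoods:
  sediment-hosted zinc: 0.33 × 0.83 × 0.28 = 0.076692
  pegmatite: 0.49 × 0.87 × 0.93 = 0.39646
  placer: 0.18 × 0.24 × 0.46 = 0.019872
Normalizing constant Z = 0.076692 + 0.39646 + 0.019872 = 0.49302.
P(sediment-hosted zinc | evidence) = 0.076692 / 0.49302 ≈ 0.156
P(pegmatite | evidence) = 0.39646 / 0.49302 ≈ 0.804
P(placer | evidence) = 0.019872 / 0.49302 ≈ 0.040

0.156, 0.804, 0.040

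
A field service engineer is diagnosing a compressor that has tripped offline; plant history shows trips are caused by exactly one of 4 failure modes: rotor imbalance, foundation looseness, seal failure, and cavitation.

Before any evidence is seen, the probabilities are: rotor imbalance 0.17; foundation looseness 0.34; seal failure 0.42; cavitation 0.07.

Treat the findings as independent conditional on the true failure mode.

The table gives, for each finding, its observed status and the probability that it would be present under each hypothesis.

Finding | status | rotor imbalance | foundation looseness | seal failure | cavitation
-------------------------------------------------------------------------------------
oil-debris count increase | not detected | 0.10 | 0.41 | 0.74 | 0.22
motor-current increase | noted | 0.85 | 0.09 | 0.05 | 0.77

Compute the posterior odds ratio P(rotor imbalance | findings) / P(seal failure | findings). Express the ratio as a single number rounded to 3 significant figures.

23.8

Unnormalized posterior weight (prior times the finding likelihoods) for each of the two hypotheses (using 1 − P(present | H) for each absent finding):
  rotor imbalance: 0.17 × (1 − 0.10) × 0.85 = 0.13005
  seal failure: 0.42 × (1 − 0.74) × 0.05 = 0.00546
Posterior odds = 0.13005 / 0.00546 ≈ 23.8.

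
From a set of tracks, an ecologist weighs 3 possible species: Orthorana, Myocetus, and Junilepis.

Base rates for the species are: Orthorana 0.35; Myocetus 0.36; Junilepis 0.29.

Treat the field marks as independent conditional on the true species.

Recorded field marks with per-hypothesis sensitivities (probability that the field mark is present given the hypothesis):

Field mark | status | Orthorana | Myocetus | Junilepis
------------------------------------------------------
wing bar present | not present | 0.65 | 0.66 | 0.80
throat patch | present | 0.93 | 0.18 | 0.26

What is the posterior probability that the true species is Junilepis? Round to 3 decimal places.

0.100

By Bayes' rule with conditional independence, the unnormalized weight for each hypothesis is prior × ∏ likelihoods (using 1 − P(present | H) for each absent field mark):
  Orthorana: 0.35 × (1 − 0.65) × 0.93 = 0.11392
  Myocetus: 0.36 × (1 − 0.66) × 0.18 = 0.022032
  Junilepis: 0.29 × (1 − 0.80) × 0.26 = 0.01508
Normalizing constant Z = 0.11392 + 0.022032 + 0.01508 = 0.15104.
P(Junilepis | evidence) = 0.01508 / 0.15104 ≈ 0.100.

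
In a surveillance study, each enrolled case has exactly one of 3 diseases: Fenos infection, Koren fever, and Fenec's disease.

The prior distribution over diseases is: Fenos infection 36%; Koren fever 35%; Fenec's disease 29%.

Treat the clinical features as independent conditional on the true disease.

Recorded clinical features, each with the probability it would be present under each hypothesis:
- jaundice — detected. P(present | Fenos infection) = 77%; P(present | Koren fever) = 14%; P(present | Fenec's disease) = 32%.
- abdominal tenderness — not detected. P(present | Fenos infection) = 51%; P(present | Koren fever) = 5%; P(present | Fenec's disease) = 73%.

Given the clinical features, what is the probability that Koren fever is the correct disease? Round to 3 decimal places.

Multiply each prior by the joint likelihood of the clinical feature pattern (using 1 − P(present | H) for each absent clinical feature):
  Fenos infection: 0.36 × 0.77 × (1 − 0.51) = 0.13583
  Koren fever: 0.35 × 0.14 × (1 − 0.05) = 0.04655
  Fenec's disease: 0.29 × 0.32 × (1 − 0.73) = 0.025056
Normalizing constant Z = 0.13583 + 0.04655 + 0.025056 = 0.20743.
P(Koren fever | evidence) = 0.04655 / 0.20743 ≈ 0.224.

0.224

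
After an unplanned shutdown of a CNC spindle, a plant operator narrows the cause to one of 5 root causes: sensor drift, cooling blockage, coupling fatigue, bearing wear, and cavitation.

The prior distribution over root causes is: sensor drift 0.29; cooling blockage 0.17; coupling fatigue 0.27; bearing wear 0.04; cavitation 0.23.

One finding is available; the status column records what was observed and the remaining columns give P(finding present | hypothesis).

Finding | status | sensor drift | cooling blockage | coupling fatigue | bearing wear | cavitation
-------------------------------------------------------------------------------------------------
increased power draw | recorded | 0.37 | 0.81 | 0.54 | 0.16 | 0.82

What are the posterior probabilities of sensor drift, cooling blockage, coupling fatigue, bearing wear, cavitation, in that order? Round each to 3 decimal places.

0.183, 0.235, 0.249, 0.011, 0.322

By Bayes' rule, the unnormalized weight for each hypothesis is prior × likelihood:
  sensor drift: 0.29 × 0.37 = 0.1073
  cooling blockage: 0.17 × 0.81 = 0.1377
  coupling fatigue: 0.27 × 0.54 = 0.1458
  bearing wear: 0.04 × 0.16 = 0.0064
  cavitation: 0.23 × 0.82 = 0.1886
The unnormalized weights sum to 0.5858.
P(sensor drift | evidence) = 0.1073 / 0.5858 ≈ 0.183
P(cooling blockage | evidence) = 0.1377 / 0.5858 ≈ 0.235
P(coupling fatigue | evidence) = 0.1458 / 0.5858 ≈ 0.249
P(bearing wear | evidence) = 0.0064 / 0.5858 ≈ 0.011
P(cavitation | evidence) = 0.1886 / 0.5858 ≈ 0.322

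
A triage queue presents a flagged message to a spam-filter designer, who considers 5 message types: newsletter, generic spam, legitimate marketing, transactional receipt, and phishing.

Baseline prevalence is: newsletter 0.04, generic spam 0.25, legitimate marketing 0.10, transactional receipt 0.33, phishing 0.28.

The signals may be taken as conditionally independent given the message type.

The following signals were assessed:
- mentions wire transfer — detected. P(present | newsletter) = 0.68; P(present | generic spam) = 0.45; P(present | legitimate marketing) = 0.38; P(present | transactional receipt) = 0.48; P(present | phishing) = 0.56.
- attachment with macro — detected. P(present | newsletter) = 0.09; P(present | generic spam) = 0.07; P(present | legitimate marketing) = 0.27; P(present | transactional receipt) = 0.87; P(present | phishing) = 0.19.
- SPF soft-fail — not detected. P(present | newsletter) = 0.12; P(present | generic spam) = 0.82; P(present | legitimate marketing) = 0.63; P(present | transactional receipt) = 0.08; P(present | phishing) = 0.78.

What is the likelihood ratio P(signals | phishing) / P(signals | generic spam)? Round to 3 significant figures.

The Bayes factor is the ratio of the joint likelihoods of the signal pattern under the two hypotheses (using 1 − P(present | H) for each absent signal).
  phishing: 0.56 × 0.19 × (1 − 0.78) = 0.023408
  generic spam: 0.45 × 0.07 × (1 − 0.82) = 0.00567
Bayes factor = 0.023408 / 0.00567 ≈ 4.13

4.13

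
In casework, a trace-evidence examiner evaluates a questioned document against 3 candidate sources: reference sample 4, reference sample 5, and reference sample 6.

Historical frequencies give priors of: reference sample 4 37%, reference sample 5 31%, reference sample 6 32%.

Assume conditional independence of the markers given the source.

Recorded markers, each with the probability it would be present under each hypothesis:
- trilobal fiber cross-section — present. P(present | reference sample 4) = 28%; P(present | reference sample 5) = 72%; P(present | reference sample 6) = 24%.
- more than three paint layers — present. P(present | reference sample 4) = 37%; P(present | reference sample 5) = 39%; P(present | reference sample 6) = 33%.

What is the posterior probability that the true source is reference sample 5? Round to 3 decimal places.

For each hypothesis, the unnormalized posterior weight is prior × product of the marker likelihoods:
  reference sample 4: 0.37 × 0.28 × 0.37 = 0.038332
  reference sample 5: 0.31 × 0.72 × 0.39 = 0.087048
  reference sample 6: 0.32 × 0.24 × 0.33 = 0.025344
Normalizing constant Z = 0.038332 + 0.087048 + 0.025344 = 0.15072.
P(reference sample 5 | evidence) = 0.087048 / 0.15072 ≈ 0.578.

0.578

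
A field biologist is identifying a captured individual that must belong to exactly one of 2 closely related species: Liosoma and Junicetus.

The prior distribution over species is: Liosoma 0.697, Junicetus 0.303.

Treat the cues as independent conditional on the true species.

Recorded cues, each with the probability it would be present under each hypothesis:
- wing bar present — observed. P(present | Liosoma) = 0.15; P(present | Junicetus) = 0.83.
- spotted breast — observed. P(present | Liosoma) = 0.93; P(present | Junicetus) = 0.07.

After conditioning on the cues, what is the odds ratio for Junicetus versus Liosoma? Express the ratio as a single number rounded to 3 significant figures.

Unnormalized posterior weight (prior times the cue likelihoods) for each of the two hypotheses:
  Junicetus: 0.303 × 0.83 × 0.07 = 0.017604
  Liosoma: 0.697 × 0.15 × 0.93 = 0.097231
Posterior odds = 0.017604 / 0.097231 ≈ 0.181.

0.181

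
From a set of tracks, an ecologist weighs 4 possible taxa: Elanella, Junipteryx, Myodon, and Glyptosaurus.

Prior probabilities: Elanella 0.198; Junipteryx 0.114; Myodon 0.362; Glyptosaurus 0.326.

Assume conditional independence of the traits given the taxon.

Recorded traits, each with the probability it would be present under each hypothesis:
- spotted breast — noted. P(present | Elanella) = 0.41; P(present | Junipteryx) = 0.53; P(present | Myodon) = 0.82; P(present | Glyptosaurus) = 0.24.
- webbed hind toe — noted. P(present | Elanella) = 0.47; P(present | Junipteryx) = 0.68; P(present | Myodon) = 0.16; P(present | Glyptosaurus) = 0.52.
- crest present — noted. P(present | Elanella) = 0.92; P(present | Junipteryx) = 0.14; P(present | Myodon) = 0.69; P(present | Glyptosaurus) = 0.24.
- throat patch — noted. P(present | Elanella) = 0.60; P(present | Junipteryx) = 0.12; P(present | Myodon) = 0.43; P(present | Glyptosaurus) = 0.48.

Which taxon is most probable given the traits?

For each hypothesis, the unnormalized posterior weight is prior × product of the trait likelihoods:
  Elanella: 0.198 × 0.41 × 0.47 × 0.92 × 0.60 = 0.021061
  Junipteryx: 0.114 × 0.53 × 0.68 × 0.14 × 0.12 = 0.00069024
  Myodon: 0.362 × 0.82 × 0.16 × 0.69 × 0.43 = 0.014092
  Glyptosaurus: 0.326 × 0.24 × 0.52 × 0.24 × 0.48 = 0.0046869
Marginal likelihood of the evidence = 0.04053.
P(Elanella | evidence) ≈ 0.021061 / 0.04053 ≈ 0.520
P(Junipteryx | evidence) ≈ 0.00069024 / 0.04053 ≈ 0.017
P(Myodon | evidence) ≈ 0.014092 / 0.04053 ≈ 0.348
P(Glyptosaurus | evidence) ≈ 0.0046869 / 0.04053 ≈ 0.116
The largest is 0.520, so Elanella is most probable.

Elanella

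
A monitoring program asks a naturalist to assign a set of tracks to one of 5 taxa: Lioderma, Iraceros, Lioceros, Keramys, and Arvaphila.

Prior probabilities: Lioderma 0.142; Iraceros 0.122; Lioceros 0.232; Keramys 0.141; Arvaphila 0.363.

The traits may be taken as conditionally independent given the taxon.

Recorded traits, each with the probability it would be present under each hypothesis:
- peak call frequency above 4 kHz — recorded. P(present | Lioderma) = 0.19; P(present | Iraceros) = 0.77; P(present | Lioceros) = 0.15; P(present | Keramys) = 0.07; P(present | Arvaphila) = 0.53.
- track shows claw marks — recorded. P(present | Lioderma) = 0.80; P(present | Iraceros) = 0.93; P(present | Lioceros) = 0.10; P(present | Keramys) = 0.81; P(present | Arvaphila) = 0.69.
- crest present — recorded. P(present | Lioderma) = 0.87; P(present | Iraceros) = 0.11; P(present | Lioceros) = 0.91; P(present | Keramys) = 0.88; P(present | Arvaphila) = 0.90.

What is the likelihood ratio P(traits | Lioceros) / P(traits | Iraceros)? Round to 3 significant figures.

Joint likelihood of the trait pattern under each hypothesis:
  Lioceros: 0.15 × 0.10 × 0.91 = 0.01365
  Iraceros: 0.77 × 0.93 × 0.11 = 0.078771
Bayes factor = 0.01365 / 0.078771 ≈ 0.173

0.173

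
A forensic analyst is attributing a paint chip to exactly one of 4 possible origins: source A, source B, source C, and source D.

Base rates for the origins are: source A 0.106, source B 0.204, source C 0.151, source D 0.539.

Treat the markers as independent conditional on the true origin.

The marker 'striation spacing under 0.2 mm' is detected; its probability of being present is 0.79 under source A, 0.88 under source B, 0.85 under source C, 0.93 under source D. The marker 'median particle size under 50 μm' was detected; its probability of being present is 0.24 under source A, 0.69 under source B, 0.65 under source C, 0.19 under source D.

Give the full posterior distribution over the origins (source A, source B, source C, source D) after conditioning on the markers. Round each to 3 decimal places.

0.062, 0.384, 0.259, 0.295

Multiply each prior by the joint likelihood of the marker pattern:
  source A: 0.106 × 0.79 × 0.24 = 0.020098
  source B: 0.204 × 0.88 × 0.69 = 0.12387
  source C: 0.151 × 0.85 × 0.65 = 0.083428
  source D: 0.539 × 0.93 × 0.19 = 0.095241
The unnormalized weights sum to 0.32264.
P(source A | evidence) = 0.020098 / 0.32264 ≈ 0.062
P(source B | evidence) = 0.12387 / 0.32264 ≈ 0.384
P(source C | evidence) = 0.083428 / 0.32264 ≈ 0.259
P(source D | evidence) = 0.095241 / 0.32264 ≈ 0.295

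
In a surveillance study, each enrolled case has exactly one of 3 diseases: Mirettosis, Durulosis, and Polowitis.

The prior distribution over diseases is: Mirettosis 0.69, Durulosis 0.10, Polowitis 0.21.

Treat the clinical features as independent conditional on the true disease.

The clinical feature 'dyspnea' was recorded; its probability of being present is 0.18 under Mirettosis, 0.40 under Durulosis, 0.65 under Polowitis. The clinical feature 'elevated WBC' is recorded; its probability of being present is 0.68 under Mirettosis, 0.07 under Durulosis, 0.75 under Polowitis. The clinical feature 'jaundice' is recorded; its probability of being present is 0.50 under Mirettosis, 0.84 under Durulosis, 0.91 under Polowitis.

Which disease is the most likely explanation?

Polowitis

By Bayes' rule with conditional independence, the unnormalized weight for each hypothesis is prior × ∏ likelihoods:
  Mirettosis: 0.69 × 0.18 × 0.68 × 0.50 = 0.042228
  Durulosis: 0.10 × 0.40 × 0.07 × 0.84 = 0.002352
  Polowitis: 0.21 × 0.65 × 0.75 × 0.91 = 0.093161
Normalizing constant Z = 0.042228 + 0.002352 + 0.093161 = 0.13774.
P(Mirettosis | evidence) ≈ 0.042228 / 0.13774 ≈ 0.307
P(Durulosis | evidence) ≈ 0.002352 / 0.13774 ≈ 0.017
P(Polowitis | evidence) ≈ 0.093161 / 0.13774 ≈ 0.676
The largest is 0.676, so Polowitis is most probable.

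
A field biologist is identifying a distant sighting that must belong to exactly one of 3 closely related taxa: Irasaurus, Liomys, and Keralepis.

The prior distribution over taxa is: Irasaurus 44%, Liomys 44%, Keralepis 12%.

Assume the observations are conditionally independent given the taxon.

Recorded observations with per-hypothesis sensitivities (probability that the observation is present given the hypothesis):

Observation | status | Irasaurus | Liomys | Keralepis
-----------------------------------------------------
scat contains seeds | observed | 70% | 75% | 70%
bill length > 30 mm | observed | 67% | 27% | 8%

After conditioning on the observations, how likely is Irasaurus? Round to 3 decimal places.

For each hypothesis, the unnormalized posterior weight is prior × product of the observation likelihoods:
  Irasaurus: 0.44 × 0.70 × 0.67 = 0.20636
  Liomys: 0.44 × 0.75 × 0.27 = 0.0891
  Keralepis: 0.12 × 0.70 × 0.08 = 0.00672
The unnormalized weights sum to 0.30218.
P(Irasaurus | evidence) = 0.20636 / 0.30218 ≈ 0.683.

0.683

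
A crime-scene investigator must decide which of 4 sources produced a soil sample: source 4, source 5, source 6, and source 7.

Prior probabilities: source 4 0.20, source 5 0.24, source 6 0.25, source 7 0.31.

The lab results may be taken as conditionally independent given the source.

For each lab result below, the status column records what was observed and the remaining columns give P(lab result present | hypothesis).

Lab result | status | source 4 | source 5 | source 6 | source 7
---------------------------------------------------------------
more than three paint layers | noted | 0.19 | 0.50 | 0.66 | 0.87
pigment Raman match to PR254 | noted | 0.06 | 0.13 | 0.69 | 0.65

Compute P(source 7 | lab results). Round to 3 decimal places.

0.571

For each hypothesis, the unnormalized posterior weight is prior × product of the lab result likelihoods:
  source 4: 0.20 × 0.19 × 0.06 = 0.00228
  source 5: 0.24 × 0.50 × 0.13 = 0.0156
  source 6: 0.25 × 0.66 × 0.69 = 0.11385
  source 7: 0.31 × 0.87 × 0.65 = 0.17531
Normalizing constant Z = 0.00228 + 0.0156 + 0.11385 + 0.17531 = 0.30704.
P(source 7 | evidence) = 0.17531 / 0.30704 ≈ 0.571.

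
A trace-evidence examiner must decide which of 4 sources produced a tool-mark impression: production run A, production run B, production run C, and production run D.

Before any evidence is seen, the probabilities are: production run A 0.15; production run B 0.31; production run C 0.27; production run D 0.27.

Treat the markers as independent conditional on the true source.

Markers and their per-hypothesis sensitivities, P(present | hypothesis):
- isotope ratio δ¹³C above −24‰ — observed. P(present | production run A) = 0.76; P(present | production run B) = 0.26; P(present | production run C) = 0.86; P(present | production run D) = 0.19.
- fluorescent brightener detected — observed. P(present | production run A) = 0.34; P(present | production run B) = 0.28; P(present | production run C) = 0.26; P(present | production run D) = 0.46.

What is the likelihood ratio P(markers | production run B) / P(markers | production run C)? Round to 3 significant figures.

0.326

The Bayes factor is the ratio of the joint likelihoods of the marker pattern under the two hypotheses.
  production run B: 0.26 × 0.28 = 0.0728
  production run C: 0.86 × 0.26 = 0.2236
Bayes factor = 0.0728 / 0.2236 ≈ 0.326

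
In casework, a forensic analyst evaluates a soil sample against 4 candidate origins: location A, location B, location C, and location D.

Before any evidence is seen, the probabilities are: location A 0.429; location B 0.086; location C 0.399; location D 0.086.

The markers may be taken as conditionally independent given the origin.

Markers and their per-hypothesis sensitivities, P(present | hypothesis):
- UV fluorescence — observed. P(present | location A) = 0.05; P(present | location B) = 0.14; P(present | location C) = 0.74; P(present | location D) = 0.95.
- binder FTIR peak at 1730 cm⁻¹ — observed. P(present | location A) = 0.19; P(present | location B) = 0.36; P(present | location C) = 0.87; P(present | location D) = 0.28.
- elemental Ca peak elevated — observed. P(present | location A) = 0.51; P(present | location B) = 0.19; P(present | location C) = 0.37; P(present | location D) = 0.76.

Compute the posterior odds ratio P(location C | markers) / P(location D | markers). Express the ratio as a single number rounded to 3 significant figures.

5.47

The normalizing constant cancels in an odds ratio, so compute prior × likelihood for the two hypotheses only:
  location C: 0.399 × 0.74 × 0.87 × 0.37 = 0.095044
  location D: 0.086 × 0.95 × 0.28 × 0.76 = 0.017386
Posterior odds = 0.095044 / 0.017386 ≈ 5.47.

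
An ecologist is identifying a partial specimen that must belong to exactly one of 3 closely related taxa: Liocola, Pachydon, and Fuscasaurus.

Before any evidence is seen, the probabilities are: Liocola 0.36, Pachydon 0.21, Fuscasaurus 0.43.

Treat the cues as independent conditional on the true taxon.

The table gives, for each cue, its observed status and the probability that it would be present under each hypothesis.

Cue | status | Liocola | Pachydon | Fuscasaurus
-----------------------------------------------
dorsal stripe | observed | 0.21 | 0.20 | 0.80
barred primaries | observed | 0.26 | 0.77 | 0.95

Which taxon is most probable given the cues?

By Bayes' rule with conditional independence, the unnormalized weight for each hypothesis is prior × ∏ likelihoods:
  Liocola: 0.36 × 0.21 × 0.26 = 0.019656
  Pachydon: 0.21 × 0.20 × 0.77 = 0.03234
  Fuscasaurus: 0.43 × 0.80 × 0.95 = 0.3268
The unnormalized weights sum to 0.3788.
P(Liocola | evidence) ≈ 0.019656 / 0.3788 ≈ 0.052
P(Pachydon | evidence) ≈ 0.03234 / 0.3788 ≈ 0.085
P(Fuscasaurus | evidence) ≈ 0.3268 / 0.3788 ≈ 0.863
The largest is 0.863, so Fuscasaurus is most probable.

Fuscasaurus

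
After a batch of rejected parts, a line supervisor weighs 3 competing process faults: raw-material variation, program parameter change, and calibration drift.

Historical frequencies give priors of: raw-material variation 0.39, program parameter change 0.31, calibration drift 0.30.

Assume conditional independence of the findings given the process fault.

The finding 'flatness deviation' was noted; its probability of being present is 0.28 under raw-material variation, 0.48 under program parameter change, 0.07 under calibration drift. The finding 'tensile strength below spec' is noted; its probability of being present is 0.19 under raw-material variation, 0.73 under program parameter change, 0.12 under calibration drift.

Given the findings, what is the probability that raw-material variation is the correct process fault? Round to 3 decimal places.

0.157

By Bayes' rule with conditional independence, the unnormalized weight for each hypothesis is prior × ∏ likelihoods:
  raw-material variation: 0.39 × 0.28 × 0.19 = 0.020748
  program parameter change: 0.31 × 0.48 × 0.73 = 0.10862
  calibration drift: 0.30 × 0.07 × 0.12 = 0.00252
Normalizing constant Z = 0.020748 + 0.10862 + 0.00252 = 0.13189.
P(raw-material variation | evidence) = 0.020748 / 0.13189 ≈ 0.157.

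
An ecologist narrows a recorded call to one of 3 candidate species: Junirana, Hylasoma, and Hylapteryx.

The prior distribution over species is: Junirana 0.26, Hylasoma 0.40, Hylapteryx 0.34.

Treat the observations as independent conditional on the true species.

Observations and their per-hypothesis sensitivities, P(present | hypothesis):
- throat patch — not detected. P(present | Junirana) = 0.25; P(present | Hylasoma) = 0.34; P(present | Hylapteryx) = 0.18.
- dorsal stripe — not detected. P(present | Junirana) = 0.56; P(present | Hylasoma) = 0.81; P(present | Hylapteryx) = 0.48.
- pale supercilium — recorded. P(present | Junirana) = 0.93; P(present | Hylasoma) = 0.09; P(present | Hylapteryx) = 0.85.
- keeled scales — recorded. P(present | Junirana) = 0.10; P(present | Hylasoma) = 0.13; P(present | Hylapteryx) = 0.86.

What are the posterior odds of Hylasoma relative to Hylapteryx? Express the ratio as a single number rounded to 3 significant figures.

Posterior odds equal prior odds times the likelihood ratio; only the two competing hypotheses matter (using 1 − P(present | H) for each absent observation).
  Hylasoma: 0.40 × (1 − 0.34) × (1 − 0.81) × 0.09 × 0.13 = 0.00058687
  Hylapteryx: 0.34 × (1 − 0.18) × (1 − 0.48) × 0.85 × 0.86 = 0.10598
Odds(Hylasoma : Hylapteryx) = 0.00058687 / 0.10598 ≈ 0.00554.

0.00554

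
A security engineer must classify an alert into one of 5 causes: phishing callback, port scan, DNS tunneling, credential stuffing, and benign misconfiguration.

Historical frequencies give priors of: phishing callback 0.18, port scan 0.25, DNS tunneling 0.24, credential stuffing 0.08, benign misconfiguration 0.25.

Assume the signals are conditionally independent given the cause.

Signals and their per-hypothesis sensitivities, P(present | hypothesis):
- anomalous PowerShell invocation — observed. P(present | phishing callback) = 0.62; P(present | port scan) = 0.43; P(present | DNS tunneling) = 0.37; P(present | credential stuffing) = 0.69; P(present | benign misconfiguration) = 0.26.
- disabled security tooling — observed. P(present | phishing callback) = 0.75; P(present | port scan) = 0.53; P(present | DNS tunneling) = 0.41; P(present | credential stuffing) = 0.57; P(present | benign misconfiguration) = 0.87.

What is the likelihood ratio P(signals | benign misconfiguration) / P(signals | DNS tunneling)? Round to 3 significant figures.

Joint likelihood of the signal pattern under each hypothesis:
  benign misconfiguration: 0.26 × 0.87 = 0.2262
  DNS tunneling: 0.37 × 0.41 = 0.1517
Bayes factor = 0.2262 / 0.1517 ≈ 1.49

1.49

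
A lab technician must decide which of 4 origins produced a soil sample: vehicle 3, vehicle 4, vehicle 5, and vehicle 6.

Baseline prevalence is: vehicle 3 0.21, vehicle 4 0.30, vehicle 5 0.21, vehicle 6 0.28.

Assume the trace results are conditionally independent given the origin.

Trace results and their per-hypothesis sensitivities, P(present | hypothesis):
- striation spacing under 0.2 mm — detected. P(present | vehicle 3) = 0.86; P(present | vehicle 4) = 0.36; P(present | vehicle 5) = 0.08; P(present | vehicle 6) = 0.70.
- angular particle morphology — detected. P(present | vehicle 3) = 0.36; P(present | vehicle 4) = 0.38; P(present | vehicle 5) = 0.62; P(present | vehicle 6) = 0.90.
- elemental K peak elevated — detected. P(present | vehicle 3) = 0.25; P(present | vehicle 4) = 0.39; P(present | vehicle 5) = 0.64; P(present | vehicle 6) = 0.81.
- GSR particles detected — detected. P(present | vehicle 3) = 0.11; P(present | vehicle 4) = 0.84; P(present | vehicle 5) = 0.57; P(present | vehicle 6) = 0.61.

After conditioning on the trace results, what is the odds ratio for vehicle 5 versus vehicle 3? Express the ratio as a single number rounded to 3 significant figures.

Unnormalized posterior weight (prior times the trace result likelihoods) for each of the two hypotheses:
  vehicle 5: 0.21 × 0.08 × 0.62 × 0.64 × 0.57 = 0.0037998
  vehicle 3: 0.21 × 0.86 × 0.36 × 0.25 × 0.11 = 0.0017879
Posterior odds = 0.0037998 / 0.0017879 ≈ 2.13.

2.13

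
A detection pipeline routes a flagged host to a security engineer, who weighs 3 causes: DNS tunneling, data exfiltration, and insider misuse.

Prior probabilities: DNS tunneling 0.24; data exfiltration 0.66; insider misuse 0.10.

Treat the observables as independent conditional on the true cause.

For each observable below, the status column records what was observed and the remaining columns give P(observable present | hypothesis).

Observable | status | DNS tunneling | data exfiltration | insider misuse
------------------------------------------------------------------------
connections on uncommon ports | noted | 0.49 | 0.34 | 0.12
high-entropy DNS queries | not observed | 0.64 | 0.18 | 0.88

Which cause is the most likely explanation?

By Bayes' rule with conditional independence, the unnormalized weight for each hypothesis is prior × ∏ likelihoods (using 1 − P(present | H) for each absent observable):
  DNS tunneling: 0.24 × 0.49 × (1 − 0.64) = 0.042336
  data exfiltration: 0.66 × 0.34 × (1 − 0.18) = 0.18401
  insider misuse: 0.10 × 0.12 × (1 − 0.88) = 0.00144
The unnormalized weights sum to 0.22778.
P(DNS tunneling | evidence) ≈ 0.042336 / 0.22778 ≈ 0.186
P(data exfiltration | evidence) ≈ 0.18401 / 0.22778 ≈ 0.808
P(insider misuse | evidence) ≈ 0.00144 / 0.22778 ≈ 0.006
The largest is 0.808, so data exfiltration is most probable.

data exfiltration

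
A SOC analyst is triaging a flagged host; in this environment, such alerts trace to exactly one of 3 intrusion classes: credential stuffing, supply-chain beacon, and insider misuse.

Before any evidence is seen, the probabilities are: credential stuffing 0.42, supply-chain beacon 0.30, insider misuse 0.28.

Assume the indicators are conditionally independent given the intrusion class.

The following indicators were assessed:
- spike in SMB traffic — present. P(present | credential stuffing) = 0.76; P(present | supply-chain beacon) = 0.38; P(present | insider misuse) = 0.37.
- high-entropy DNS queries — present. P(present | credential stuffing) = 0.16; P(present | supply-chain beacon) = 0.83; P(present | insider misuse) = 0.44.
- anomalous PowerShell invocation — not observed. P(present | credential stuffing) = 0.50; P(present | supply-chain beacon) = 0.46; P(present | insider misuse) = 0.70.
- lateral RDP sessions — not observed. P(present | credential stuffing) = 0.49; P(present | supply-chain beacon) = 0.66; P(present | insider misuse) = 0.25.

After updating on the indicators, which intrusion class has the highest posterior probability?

Multiply each prior by the joint likelihood of the indicator pattern (using 1 − P(present | H) for each absent indicator):
  credential stuffing: 0.42 × 0.76 × 0.16 × (1 − 0.50) × (1 − 0.49) = 0.013023
  supply-chain beacon: 0.30 × 0.38 × 0.83 × (1 − 0.46) × (1 − 0.66) = 0.017372
  insider misuse: 0.28 × 0.37 × 0.44 × (1 − 0.70) × (1 − 0.25) = 0.010256
Marginal likelihood of the evidence = 0.040652.
P(credential stuffing | evidence) ≈ 0.013023 / 0.040652 ≈ 0.320
P(supply-chain beacon | evidence) ≈ 0.017372 / 0.040652 ≈ 0.427
P(insider misuse | evidence) ≈ 0.010256 / 0.040652 ≈ 0.252
The largest is 0.427, so supply-chain beacon is most probable.

supply-chain beacon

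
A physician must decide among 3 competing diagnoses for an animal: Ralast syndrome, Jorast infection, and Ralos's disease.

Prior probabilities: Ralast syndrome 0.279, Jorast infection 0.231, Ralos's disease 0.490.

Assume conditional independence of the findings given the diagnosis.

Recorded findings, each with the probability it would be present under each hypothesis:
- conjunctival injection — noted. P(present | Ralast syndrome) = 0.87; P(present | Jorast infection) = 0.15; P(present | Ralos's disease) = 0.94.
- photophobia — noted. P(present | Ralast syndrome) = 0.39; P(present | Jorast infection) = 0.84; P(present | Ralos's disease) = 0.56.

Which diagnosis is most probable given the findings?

Multiply each prior by the joint likelihood of the evidence pattern:
  Ralast syndrome: 0.279 × 0.87 × 0.39 = 0.094665
  Jorast infection: 0.231 × 0.15 × 0.84 = 0.029106
  Ralos's disease: 0.490 × 0.94 × 0.56 = 0.25794
The unnormalized weights sum to 0.38171.
P(Ralast syndrome | evidence) ≈ 0.094665 / 0.38171 ≈ 0.248
P(Jorast infection | evidence) ≈ 0.029106 / 0.38171 ≈ 0.076
P(Ralos's disease | evidence) ≈ 0.25794 / 0.38171 ≈ 0.676
The largest is 0.676, so Ralos's disease is most probable.

Ralos's disease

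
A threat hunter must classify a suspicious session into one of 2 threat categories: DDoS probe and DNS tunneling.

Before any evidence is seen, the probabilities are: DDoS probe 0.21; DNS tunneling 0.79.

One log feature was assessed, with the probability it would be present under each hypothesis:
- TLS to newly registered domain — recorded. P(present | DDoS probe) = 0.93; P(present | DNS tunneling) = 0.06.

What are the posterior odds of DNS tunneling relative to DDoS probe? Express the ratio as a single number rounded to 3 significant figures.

Posterior odds equal prior odds times the likelihood ratio; only the two competing hypotheses matter.
  DNS tunneling: 0.79 × 0.06 = 0.0474
  DDoS probe: 0.21 × 0.93 = 0.1953
Posterior odds = 0.0474 / 0.1953 ≈ 0.243.

0.243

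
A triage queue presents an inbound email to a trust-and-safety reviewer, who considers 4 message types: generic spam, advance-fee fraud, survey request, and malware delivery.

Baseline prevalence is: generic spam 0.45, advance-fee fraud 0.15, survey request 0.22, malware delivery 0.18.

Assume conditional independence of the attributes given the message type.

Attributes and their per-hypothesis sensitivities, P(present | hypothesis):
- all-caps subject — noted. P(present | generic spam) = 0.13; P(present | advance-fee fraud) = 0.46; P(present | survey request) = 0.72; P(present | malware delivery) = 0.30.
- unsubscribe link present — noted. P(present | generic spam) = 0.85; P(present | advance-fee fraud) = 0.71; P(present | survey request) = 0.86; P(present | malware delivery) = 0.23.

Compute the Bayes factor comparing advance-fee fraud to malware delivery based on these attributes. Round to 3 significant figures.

4.73

The Bayes factor is the ratio of the joint likelihoods of the attribute pattern under the two hypotheses.
  advance-fee fraud: 0.46 × 0.71 = 0.3266
  malware delivery: 0.30 × 0.23 = 0.069
Bayes factor = 0.3266 / 0.069 ≈ 4.73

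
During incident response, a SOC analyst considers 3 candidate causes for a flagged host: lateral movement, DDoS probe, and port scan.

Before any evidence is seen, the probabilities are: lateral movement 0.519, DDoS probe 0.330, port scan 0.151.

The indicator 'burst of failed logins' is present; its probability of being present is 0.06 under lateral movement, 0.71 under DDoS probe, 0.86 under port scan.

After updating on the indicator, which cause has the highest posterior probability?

By Bayes' rule, the unnormalized weight for each hypothesis is prior × likelihood:
  lateral movement: 0.519 × 0.06 = 0.03114
  DDoS probe: 0.330 × 0.71 = 0.2343
  port scan: 0.151 × 0.86 = 0.12986
Normalizing constant Z = 0.03114 + 0.2343 + 0.12986 = 0.3953.
P(lateral movement | evidence) ≈ 0.03114 / 0.3953 ≈ 0.079
P(DDoS probe | evidence) ≈ 0.2343 / 0.3953 ≈ 0.593
P(port scan | evidence) ≈ 0.12986 / 0.3953 ≈ 0.329
The largest is 0.593, so DDoS probe is most probable.

DDoS probe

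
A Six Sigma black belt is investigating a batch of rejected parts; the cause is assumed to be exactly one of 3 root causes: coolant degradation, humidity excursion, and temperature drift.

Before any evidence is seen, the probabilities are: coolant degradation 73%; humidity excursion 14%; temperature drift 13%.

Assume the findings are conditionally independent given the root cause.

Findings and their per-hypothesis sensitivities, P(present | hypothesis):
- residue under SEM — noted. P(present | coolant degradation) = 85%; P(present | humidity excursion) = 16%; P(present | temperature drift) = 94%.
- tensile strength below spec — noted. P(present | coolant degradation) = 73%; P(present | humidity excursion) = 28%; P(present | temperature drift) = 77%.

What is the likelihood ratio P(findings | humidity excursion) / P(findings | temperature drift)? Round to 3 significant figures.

0.0619

The Bayes factor is the ratio of the joint likelihoods of the evidence pattern under the two hypotheses.
  humidity excursion: 0.16 × 0.28 = 0.0448
  temperature drift: 0.94 × 0.77 = 0.7238
Bayes factor = 0.0448 / 0.7238 ≈ 0.0619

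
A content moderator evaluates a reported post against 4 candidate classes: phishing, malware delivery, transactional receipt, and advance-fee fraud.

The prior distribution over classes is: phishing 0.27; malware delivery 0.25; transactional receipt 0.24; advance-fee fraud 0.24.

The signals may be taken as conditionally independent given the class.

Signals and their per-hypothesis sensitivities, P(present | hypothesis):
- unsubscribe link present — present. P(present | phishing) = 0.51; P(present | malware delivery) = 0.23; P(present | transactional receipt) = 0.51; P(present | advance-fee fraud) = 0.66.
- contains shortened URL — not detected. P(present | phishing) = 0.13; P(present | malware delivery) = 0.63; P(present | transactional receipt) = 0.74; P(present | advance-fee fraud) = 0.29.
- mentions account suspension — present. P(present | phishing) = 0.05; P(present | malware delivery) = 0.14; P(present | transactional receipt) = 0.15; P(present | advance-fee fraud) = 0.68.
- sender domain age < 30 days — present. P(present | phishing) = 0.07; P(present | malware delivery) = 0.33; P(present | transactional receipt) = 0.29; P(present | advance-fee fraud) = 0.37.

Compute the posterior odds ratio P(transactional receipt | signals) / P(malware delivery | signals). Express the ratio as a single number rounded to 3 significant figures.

1.41

Unnormalized posterior weight (prior times the signal likelihoods) for each of the two hypotheses (using 1 − P(present | H) for each absent signal):
  transactional receipt: 0.24 × 0.51 × (1 − 0.74) × 0.15 × 0.29 = 0.0013843
  malware delivery: 0.25 × 0.23 × (1 − 0.63) × 0.14 × 0.33 = 0.00098291
Odds(transactional receipt : malware delivery) = 0.0013843 / 0.00098291 ≈ 1.41.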